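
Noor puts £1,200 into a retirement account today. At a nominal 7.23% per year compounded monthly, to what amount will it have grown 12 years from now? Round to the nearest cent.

i = 0.0723/12 = 0.006025 per month; n = 12·12 = 144.
1,200 × (1+0.006025)^144 = 1,200 × 2.374999 = 2,849.9982

£2,850.00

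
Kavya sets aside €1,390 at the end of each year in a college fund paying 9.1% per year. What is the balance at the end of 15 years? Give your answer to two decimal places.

€41,133.79

Accumulation factor s(15|0.091) = 29.592654; FV = 1390 × 29.592654 = 41,133.7897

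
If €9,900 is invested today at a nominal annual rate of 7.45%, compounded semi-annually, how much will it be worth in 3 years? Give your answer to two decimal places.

i = 0.0745/2 = 0.03725 per half-year; n = 3·2 = 6.
FV = PV·(1+i)^n = 9,900 × 1.245376 = 12,329.2272

€12,329.23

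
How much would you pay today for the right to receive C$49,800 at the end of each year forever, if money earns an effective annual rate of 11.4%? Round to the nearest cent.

C$436,842.11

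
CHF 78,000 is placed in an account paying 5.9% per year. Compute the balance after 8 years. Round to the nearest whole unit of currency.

CHF 123,385

FV = 78,000 × (1 + 0.059)^8 = 123,384.9767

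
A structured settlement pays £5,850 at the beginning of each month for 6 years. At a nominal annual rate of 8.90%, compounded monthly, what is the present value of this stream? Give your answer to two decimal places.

Periodic rate i = 0.089/12 = 0.00741667; n = 6 × 12 = 72 periods.
Annuity factor a(72|0.00741667) × (1+i) = 56.042483; PV = 5850 × 56.042483 = 327,848.5256
(annuity-due: payments at period start, so ×(1+i).)

£327,848.53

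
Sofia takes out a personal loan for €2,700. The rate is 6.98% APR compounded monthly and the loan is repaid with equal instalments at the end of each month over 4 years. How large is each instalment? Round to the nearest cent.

i = 0.0698/12 = 0.00581667 per month; n = 4·12 = 48.
PMT = 2700 / ( [1 − (1+0.00581667)^(−48)] / 0.00581667 ) = 2700 / 41.776388 = 64.6298

€64.63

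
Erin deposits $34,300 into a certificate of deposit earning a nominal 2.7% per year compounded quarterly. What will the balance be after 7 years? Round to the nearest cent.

$41,409.50

i = 0.027/4 = 0.00675 per quarter; n = 7·4 = 28.
FV = PV·(1+i)^n = 34,300 × 1.207274 = 41,409.5005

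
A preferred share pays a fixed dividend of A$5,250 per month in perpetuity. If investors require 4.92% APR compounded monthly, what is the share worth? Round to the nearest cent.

Periodic rate i = 0.0492/12 = 0.0041.
PV = C/r = 5250/0.0041 = 1,280,487.8049

A$1,280,487.80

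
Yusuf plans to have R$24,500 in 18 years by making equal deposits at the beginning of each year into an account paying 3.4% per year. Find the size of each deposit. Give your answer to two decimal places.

R$975.96

FV-annuity factor × (1+i) = 25.103360; PMT = 24500 / 25.103360 = 975.9650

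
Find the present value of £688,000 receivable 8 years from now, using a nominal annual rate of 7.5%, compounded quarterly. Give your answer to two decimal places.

With 4 periods per year: i = 0.01875, n = 32.
PV = FV·(1+i)^(−n) = 688,000 × 0.551869 = 379,685.9636

£379,685.96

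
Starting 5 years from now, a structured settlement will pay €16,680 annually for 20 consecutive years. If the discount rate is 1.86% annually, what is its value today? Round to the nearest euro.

€256,816

Value one period before first payment (t=4): 16680 × [1 − (1+0.0186)^(−20)] / 0.0186 = 16680 × 16.574516 = 276,462.9326
Discount back 4 years: 276,462.9326 × (1+0.0186)^(−4) = 276,462.9326 × 0.928935 = 256,816.0862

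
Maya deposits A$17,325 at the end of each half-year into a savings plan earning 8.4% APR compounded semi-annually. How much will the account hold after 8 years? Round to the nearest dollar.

Periodic rate i = 0.084/2 = 0.042; n = 8 × 2 = 16 periods.
Accumulation factor s(16|0.042) = 22.177384; FV = 17325 × 22.177384 = 384,223.1864

A$384,223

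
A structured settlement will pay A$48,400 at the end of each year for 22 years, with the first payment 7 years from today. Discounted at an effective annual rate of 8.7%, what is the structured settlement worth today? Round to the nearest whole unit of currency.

A$283,433

PV at t=6 (ordinary 22-year annuity): 48400 × a(22|0.087) = 48400 × 9.660120 = 467,549.8116
PV₀ = 467,549.8116 / (1+0.087)^6 = 467,549.8116 / 1.649595 = 283,433.1359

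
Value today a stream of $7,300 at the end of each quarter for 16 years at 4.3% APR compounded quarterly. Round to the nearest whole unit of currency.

$336,527

Periodic rate i = 0.043/4 = 0.01075; n = 16 × 4 = 64 periods.
Annuity factor a(64|0.01075) = 46.099633; PV = 7300 × 46.099633 = 336,527.3207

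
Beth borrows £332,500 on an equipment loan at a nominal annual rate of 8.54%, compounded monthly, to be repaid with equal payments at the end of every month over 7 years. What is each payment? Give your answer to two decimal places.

i = 0.0854/12 = 0.00711667 per month; n = 7·12 = 84.
PMT = 332500 / ( [1 − (1+0.00711667)^(−84)] / 0.00711667 ) = 332500 / 63.065192 = 5,272.3220

£5,272.32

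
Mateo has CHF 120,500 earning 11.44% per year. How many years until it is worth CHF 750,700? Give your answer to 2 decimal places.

(1+i)^n = 750700/120500 = 6.22988, so n = ln 6.22988 / ln 1.1144 = 16.8890 years

16.89 years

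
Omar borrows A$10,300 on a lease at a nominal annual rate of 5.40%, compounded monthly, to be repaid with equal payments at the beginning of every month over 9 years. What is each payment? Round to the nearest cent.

i = 0.054/12 = 0.0045 per month; n = 9·12 = 108.
Annuity-PV factor × (1+i) = 85.772524; PMT = 10300 / 85.772524 = 120.0851

A$120.09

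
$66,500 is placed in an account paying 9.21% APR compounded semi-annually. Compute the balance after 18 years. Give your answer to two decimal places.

Periodic rate i = 0.0921/2 = 0.04605; n = 18 × 2 = 36 periods.
FV = PV·(1+i)^n = 66,500 × 5.056942 = 336,286.6465

$336,286.65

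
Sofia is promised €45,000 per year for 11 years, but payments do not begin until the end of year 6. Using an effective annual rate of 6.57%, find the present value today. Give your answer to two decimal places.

€250,828.56

PV at t=5 (ordinary 11-year annuity): 45000 × a(11|0.0657) = 45000 × 7.661950 = 344,787.7371
Discount back 5 years: 344,787.7371 × (1+0.0657)^(−5) = 344,787.7371 × 0.727487 = 250,828.5584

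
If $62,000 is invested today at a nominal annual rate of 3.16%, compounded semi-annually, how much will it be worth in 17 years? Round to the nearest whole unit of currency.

With 2 periods per year: i = 0.0158, n = 34.
FV = PV·(1+i)^n = 62,000 × 1.704037 = 105,650.3106

$105,650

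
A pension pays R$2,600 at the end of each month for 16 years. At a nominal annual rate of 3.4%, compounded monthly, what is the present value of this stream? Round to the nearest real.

R$384,615

i = 0.034/12 = 0.00283333 per month; n = 16·12 = 192.
PV = PMT · [1 − (1+i)^(−n)] / i = 2600 · 147.928745 = 384,614.7372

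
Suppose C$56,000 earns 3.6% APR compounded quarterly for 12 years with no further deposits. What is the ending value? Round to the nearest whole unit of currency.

C$86,092

i = 0.036/4 = 0.009 per quarter; n = 12·4 = 48.
56,000 × (1+0.009)^48 = 56,000 × 1.537361 = 86,092.2397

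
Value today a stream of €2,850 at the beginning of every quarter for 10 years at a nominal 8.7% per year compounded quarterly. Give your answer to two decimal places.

With 4 periods per year: i = 0.02175, n = 40.
PV = 2850 × [1 − (1+0.02175)^(−40)] / 0.02175 × (1+i) = 2850 × 27.111510 = 77,267.8039
(annuity-due: payments at period start, so ×(1+i).)

€77,267.80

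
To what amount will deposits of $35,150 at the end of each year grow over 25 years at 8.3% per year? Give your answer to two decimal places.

$2,685,061.72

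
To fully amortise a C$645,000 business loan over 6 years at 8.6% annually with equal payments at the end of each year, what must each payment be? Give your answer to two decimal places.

Annuity-PV factor = 4.539925; PMT = 645000 / 4.539925 = 142,072.8279

C$142,072.83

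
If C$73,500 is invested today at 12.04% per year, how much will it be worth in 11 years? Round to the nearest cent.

FV = PV·(1+i)^n = 73,500 × 3.492240 = 256,679.6514

C$256,679.65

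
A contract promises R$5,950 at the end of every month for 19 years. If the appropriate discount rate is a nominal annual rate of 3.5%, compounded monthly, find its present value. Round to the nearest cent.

With 12 periods per year: i = 0.00291667, n = 228.
Annuity factor a(228|0.00291667) = 166.364044; PV = 5950 × 166.364044 = 989,866.0600

R$989,866.06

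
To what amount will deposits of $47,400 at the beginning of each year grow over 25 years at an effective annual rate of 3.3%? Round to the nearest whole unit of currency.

$1,857,208

Accumulation factor s(25|0.033) × (1+i) = 39.181599; FV = 47400 × 39.181599 = 1,857,207.7896
(Beginning-of-period payments → annuity-due factor ×(1+i).)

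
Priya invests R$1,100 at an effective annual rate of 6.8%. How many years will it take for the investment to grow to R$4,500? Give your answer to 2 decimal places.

(1+i)^n = 4500/1100 = 4.09091, so n = ln 4.09091 / ln 1.068 = 21.4138 years

21.41 years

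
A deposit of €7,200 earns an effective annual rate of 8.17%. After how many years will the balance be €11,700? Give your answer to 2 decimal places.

6.18 years

n = ln(11700/7200) / ln(1+0.0817) = ln(1.62500) / 0.078534 = 6.1821 years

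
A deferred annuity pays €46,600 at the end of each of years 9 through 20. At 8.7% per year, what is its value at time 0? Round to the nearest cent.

€173,819.20

PV at t=8 (ordinary 12-year annuity): 46600 × a(12|0.087) = 46600 × 7.270230 = 338,792.7375
Discount back 8 years: 338,792.7375 × (1+0.087)^(−8) = 338,792.7375 × 0.513055 = 173,819.1970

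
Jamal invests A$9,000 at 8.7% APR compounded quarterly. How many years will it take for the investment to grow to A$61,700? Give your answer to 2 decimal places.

Periodic rate i = 0.087/4 = 0.02175.
(1+i)^n = 61700/9000 = 6.85556, so n = ln 6.85556 / ln 1.02175 = 89.4676 quarters
= 89.4676/4 years

22.37 years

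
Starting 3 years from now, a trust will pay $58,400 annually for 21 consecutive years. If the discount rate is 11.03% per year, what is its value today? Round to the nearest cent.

Value one period before first payment (t=2): 58400 × [1 − (1+0.1103)^(−21)] / 0.1103 = 58400 × 8.058840 = 470,636.2669
Discount back 2 years: 470,636.2669 × (1+0.1103)^(−2) = 470,636.2669 × 0.811184 = 381,772.5607

$381,772.56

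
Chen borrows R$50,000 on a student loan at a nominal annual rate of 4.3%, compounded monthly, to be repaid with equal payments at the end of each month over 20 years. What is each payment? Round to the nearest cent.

R$310.95

With 12 periods per year: i = 0.00358333, n = 240.
PMT = 50000 / ( [1 − (1+0.00358333)^(−240)] / 0.00358333 ) = 50000 / 160.796358 = 310.9523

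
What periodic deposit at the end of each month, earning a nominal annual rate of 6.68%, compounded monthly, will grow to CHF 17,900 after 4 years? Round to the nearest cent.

CHF 326.34

Periodic rate i = 0.0668/12 = 0.00556667; n = 4 × 12 = 48 periods.
FV-annuity factor = 54.850441; PMT = 17900 / 54.850441 = 326.3419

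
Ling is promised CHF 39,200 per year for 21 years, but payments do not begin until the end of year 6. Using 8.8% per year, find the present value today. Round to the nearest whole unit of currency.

CHF 242,475

PV at t=5 (ordinary 21-year annuity): 39200 × a(21|0.088) = 39200 × 9.430286 = 369,667.2180
Discount back 5 years: 369,667.2180 × (1+0.088)^(−5) = 369,667.2180 × 0.655927 = 242,474.7177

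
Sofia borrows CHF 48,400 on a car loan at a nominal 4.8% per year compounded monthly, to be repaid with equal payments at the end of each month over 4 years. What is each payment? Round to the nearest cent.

CHF 1,110.24

Periodic rate i = 0.048/12 = 0.004; n = 4 × 12 = 48 periods.
PMT = 48400 / ( [1 − (1+0.004)^(−48)] / 0.004 ) = 48400 / 43.594249 = 1,110.2382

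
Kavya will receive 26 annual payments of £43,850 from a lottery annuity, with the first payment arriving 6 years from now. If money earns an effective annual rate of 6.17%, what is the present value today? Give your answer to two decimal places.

£415,757.87

Value one period before first payment (t=5): 43850 × [1 − (1+0.0617)^(−26)] / 0.0617 = 43850 × 12.790278 = 560,853.6712
Discount back 5 years: 560,853.6712 × (1+0.0617)^(−5) = 560,853.6712 × 0.741295 = 415,757.8713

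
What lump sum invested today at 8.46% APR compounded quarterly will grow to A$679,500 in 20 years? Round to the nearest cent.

Periodic rate i = 0.0846/4 = 0.02115; n = 20 × 4 = 80 periods.
PV = 679,500 / (1 + 0.02115)^80 = 679,500 / 5.335355 = 127,357.9695

A$127,357.97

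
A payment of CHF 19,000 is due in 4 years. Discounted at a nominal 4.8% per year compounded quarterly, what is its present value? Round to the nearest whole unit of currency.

Periodic rate i = 0.048/4 = 0.012; n = 4 × 4 = 16 periods.
PV = 19,000 / (1 + 0.012)^16 = 19,000 / 1.210287 = 15,698.7618

CHF 15,699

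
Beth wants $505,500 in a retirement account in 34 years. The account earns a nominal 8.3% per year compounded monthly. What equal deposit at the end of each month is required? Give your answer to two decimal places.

$223.44

Periodic rate i = 0.083/12 = 0.00691667; n = 34 × 12 = 408 periods.
FV-annuity factor = 2262.350046; PMT = 505500 / 2262.350046 = 223.4402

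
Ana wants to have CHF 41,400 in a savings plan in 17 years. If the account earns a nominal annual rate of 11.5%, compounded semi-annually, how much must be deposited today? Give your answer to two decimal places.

CHF 6,186.82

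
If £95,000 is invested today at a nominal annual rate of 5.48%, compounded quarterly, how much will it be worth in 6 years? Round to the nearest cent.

£131,689.25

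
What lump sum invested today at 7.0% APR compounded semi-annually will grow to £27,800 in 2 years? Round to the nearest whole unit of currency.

£24,226

i = 0.07/2 = 0.035 per half-year; n = 2·2 = 4.
PV = FV·(1+i)^(−n) = 27,800 × 0.871442 = 24,226.0939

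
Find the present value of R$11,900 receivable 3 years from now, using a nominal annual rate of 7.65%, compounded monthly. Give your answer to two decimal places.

R$9,466.57

Periodic rate i = 0.0765/12 = 0.006375; n = 3 × 12 = 36 periods.
PV = 11,900 / (1 + 0.006375)^36 = 11,900 / 1.257055 = 9,466.5718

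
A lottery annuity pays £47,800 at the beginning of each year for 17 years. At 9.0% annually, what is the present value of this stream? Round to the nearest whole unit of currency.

PV = 47800 × [1 − (1+0.09)^(−17)] / 0.09 × (1+i) = 47800 × 9.312558 = 445,140.2816
(Beginning-of-period payments → annuity-due factor ×(1+i).)

£445,140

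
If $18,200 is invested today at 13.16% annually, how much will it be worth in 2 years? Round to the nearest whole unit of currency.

18,200 × (1+0.1316)^2 = 18,200 × 1.280519 = 23,305.4378

$23,305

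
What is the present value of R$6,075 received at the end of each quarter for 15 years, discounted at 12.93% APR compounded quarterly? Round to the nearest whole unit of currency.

R$160,072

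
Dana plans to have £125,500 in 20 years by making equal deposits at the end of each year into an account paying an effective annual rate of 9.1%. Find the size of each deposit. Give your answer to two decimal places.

FV-annuity factor = 51.737859; PMT = 125500 / 51.737859 = 2,425.6898

£2,425.69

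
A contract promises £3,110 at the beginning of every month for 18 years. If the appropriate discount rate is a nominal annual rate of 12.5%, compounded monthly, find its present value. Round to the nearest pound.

£269,502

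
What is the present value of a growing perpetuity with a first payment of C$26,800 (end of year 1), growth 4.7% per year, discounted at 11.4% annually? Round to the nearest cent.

C$400,000.00

PV = PMT / (i − g) = 26800 / (0.114 − 0.047) = 26800 / 0.067000 = 400,000.0000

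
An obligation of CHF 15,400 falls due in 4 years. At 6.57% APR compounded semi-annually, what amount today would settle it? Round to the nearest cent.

i = 0.0657/2 = 0.03285 per half-year; n = 4·2 = 8.
PV = 15,400 / (1 + 0.03285)^8 = 15,400 / 1.295084 = 11,891.1180

CHF 11,891.12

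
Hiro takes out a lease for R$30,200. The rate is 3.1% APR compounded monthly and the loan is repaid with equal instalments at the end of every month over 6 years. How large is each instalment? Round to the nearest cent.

Periodic rate i = 0.031/12 = 0.00258333; n = 6 × 12 = 72 periods.
Annuity-PV factor = 65.623452; PMT = 30200 / 65.623452 = 460.2013

R$460.20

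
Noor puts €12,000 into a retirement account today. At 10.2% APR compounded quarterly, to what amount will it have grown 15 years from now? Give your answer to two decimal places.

€54,365.22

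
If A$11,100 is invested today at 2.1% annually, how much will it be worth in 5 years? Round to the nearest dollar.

A$12,315

FV = PV·(1+i)^n = 11,100 × 1.109504 = 12,315.4898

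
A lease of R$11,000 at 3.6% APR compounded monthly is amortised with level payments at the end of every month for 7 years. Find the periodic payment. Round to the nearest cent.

R$148.34

i = 0.036/12 = 0.003 per month; n = 7·12 = 84.
PMT = 11000 / ( [1 − (1+0.003)^(−84)] / 0.003 ) = 11000 / 74.153998 = 148.3399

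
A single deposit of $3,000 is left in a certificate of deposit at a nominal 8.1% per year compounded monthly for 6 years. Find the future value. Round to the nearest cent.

Periodic rate i = 0.081/12 = 0.00675; n = 6 × 12 = 72 periods.
FV = 3,000 × (1 + 0.00675)^72 = 4,869.4422

$4,869.44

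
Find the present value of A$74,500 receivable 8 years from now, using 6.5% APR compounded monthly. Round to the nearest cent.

A$44,353.98

i = 0.065/12 = 0.00541667 per month; n = 8·12 = 96.
Discount factor = (1+0.00541667)^(−96) = 0.595355; PV = 74,500 × 0.595355 = 44,353.9777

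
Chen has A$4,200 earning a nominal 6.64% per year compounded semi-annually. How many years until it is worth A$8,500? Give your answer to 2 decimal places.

Periodic rate i = 0.0664/2 = 0.0332.
n = ln(8500/4200) / ln(1+0.0332) = ln(2.02381) / 0.032661 = 21.5850 half-years
= 21.5850/2 years

10.79 years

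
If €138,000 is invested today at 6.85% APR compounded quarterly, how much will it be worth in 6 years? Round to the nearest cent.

€207,425.90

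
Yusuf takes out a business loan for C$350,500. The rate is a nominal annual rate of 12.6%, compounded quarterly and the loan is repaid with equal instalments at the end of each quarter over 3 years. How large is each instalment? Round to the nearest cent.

C$35,527.99

Periodic rate i = 0.126/4 = 0.0315; n = 3 × 4 = 12 periods.
Annuity-PV factor = 9.865460; PMT = 350500 / 9.865460 = 35,527.9923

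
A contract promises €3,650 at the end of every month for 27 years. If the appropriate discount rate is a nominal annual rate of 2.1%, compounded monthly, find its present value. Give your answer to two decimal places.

€902,059.50

With 12 periods per year: i = 0.00175, n = 324.
Annuity factor a(324|0.00175) = 247.139589; PV = 3650 × 247.139589 = 902,059.5014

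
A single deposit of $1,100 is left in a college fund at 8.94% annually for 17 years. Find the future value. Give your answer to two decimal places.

$4,716.05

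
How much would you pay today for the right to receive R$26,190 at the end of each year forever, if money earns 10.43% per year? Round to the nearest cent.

PV = C/r = 26190/0.1043 = 251,102.5887

R$251,102.59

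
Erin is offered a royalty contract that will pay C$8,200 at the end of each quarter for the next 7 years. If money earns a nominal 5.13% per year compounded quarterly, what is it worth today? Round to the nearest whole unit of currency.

Periodic rate i = 0.0513/4 = 0.012825; n = 7 × 4 = 28 periods.
Annuity factor a(28|0.012825) = 23.399553; PV = 8200 × 23.399553 = 191,876.3381

C$191,876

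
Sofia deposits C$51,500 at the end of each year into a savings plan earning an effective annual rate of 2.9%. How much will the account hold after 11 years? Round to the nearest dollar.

C$656,221

FV = PMT · [(1+i)^n − 1] / i = 51500 · 12.742150 = 656,220.7152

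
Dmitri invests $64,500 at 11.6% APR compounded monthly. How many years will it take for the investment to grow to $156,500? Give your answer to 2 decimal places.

Periodic rate i = 0.116/12 = 0.00966667.
(1+i)^n = 156500/64500 = 2.42636, so n = ln 2.42636 / ln 1.00967 = 92.1381 months
= 92.1381/12 years

7.68 years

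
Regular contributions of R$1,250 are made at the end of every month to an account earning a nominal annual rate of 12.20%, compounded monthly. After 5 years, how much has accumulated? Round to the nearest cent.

R$102,635.86

Periodic rate i = 0.122/12 = 0.0101667; n = 5 × 12 = 60 periods.
Accumulation factor s(60|0.0101667) = 82.108685; FV = 1250 × 82.108685 = 102,635.8568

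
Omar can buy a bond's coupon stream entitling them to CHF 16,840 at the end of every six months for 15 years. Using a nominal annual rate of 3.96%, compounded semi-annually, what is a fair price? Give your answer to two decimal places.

Periodic rate i = 0.0396/2 = 0.0198; n = 15 × 2 = 30 periods.
PV = 16840 × [1 − (1+0.0198)^(−30)] / 0.0198 = 16840 × 22.458169 = 378,195.5647

CHF 378,195.56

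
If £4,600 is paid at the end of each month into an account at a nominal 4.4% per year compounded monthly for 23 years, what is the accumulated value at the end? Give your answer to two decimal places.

i = 0.044/12 = 0.00366667 per month; n = 23·12 = 276.
Accumulation factor s(276|0.00366667) = 476.184726; FV = 4600 × 476.184726 = 2,190,449.7376

£2,190,449.74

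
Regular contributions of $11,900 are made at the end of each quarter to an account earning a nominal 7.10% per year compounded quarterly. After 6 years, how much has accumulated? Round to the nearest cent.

i = 0.071/4 = 0.01775 per quarter; n = 6·4 = 24.
Accumulation factor s(24|0.01775) = 29.600578; FV = 11900 × 29.600578 = 352,246.8834

$352,246.88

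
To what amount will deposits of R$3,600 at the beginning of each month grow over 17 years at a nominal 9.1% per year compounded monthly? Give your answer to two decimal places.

Periodic rate i = 0.091/12 = 0.00758333; n = 17 × 12 = 204 periods.
FV = 3600 × [(1+0.00758333)^204 − 1] / 0.00758333 × (1+i) = 3600 × 487.628964 = 1,755,464.2721
Payments are at the start of each period, so multiply by (1+i).

R$1,755,464.27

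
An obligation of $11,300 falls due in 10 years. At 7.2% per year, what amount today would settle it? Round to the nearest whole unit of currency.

Discount factor = (1+0.072)^(−10) = 0.498944; PV = 11,300 × 0.498944 = 5,638.0716

$5,638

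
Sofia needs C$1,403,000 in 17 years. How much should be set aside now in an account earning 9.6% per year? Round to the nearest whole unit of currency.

Discount factor = (1+0.096)^(−17) = 0.210485; PV = 1,403,000 × 0.210485 = 295,310.0659

C$295,310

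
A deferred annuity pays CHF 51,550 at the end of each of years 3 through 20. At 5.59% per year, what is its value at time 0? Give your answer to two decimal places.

CHF 516,411.08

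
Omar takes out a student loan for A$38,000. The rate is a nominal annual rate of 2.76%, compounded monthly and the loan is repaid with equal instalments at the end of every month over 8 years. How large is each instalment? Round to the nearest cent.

A$441.59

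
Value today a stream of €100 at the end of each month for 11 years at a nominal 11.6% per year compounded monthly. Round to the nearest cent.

With 12 periods per year: i = 0.00966667, n = 132.
Annuity factor a(132|0.00966667) = 74.393014; PV = 100 × 74.393014 = 7,439.3014

€7,439.30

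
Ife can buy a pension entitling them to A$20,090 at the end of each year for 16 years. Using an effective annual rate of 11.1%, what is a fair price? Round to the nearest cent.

A$147,399.29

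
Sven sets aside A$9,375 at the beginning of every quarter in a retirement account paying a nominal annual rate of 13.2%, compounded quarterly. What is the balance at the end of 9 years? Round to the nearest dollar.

With 4 periods per year: i = 0.033, n = 36.
FV = 9375 × [(1+0.033)^36 − 1] / 0.033 × (1+i) = 9375 × 69.436044 = 650,962.9137
Payments are at the start of each period, so multiply by (1+i).

A$650,963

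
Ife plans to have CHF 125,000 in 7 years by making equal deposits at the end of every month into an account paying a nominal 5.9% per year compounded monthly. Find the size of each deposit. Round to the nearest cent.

Periodic rate i = 0.059/12 = 0.00491667; n = 7 × 12 = 84 periods.
PMT = 125000 / ( [(1+0.00491667)^84 − 1] / 0.00491667 ) = 125000 / 103.691462 = 1,205.4994

CHF 1,205.50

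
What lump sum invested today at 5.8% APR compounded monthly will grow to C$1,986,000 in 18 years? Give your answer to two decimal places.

Periodic rate i = 0.058/12 = 0.00483333; n = 18 × 12 = 216 periods.
Discount factor = (1+0.00483333)^(−216) = 0.352930; PV = 1,986,000 × 0.352930 = 700,919.2896

C$700,919.29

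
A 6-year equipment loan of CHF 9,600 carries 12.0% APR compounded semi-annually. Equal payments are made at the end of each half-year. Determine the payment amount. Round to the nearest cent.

With 2 periods per year: i = 0.06, n = 12.
Annuity-PV factor = 8.383844; PMT = 9600 / 8.383844 = 1,145.0595

CHF 1,145.06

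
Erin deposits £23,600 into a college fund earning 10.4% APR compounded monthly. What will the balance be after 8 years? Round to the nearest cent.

£54,036.63

i = 0.104/12 = 0.00866667 per month; n = 8·12 = 96.
FV = PV·(1+i)^n = 23,600 × 2.289688 = 54,036.6260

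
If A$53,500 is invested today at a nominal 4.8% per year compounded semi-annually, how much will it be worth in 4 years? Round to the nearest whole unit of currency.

A$64,678

With 2 periods per year: i = 0.024, n = 8.
FV = 53,500 × (1 + 0.024)^8 = 64,677.5313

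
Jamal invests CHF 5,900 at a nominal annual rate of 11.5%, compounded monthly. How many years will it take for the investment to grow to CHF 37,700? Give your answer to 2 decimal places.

16.21 years

Periodic rate i = 0.115/12 = 0.00958333.
n = ln(37700/5900) / ln(1+0.00958333) = ln(6.38983) / 0.009538 = 194.4606 months
= 194.4606/12 years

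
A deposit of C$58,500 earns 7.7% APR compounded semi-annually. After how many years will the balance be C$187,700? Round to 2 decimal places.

Periodic rate i = 0.077/2 = 0.0385.
(1+i)^n = 187700/58500 = 3.20855, so n = ln 3.20855 / ln 1.0385 = 30.8602 half-years
= 30.8602/2 years

15.43 years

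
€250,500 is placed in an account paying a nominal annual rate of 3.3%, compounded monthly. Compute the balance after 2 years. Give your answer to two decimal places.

Periodic rate i = 0.033/12 = 0.00275; n = 2 × 12 = 24 periods.
250,500 × (1+0.00275)^24 = 250,500 × 1.068130 = 267,566.5543

€267,566.55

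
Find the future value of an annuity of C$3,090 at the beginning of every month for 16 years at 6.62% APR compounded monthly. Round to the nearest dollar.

C$1,056,403

i = 0.0662/12 = 0.00551667 per month; n = 16·12 = 192.
FV = 3090 × [(1+0.00551667)^192 − 1] / 0.00551667 × (1+i) = 3090 × 341.878048 = 1,056,403.1675
Payments are at the start of each period, so multiply by (1+i).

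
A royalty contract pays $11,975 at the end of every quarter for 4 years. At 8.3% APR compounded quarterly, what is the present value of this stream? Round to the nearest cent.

$161,631.23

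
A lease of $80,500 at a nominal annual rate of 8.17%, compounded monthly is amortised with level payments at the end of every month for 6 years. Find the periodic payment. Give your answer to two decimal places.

i = 0.0817/12 = 0.00680833 per month; n = 6·12 = 72.
Annuity-PV factor = 56.765404; PMT = 80500 / 56.765404 = 1,418.1173

$1,418.12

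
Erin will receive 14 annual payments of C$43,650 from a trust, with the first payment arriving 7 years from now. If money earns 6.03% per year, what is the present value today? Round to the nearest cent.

C$285,005.97

PV at t=6 (ordinary 14-year annuity): 43650 × a(14|0.0603) = 43650 × 9.277742 = 404,973.4325
PV₀ = 404,973.4325 / (1+0.0603)^6 = 404,973.4325 / 1.420930 = 285,005.9748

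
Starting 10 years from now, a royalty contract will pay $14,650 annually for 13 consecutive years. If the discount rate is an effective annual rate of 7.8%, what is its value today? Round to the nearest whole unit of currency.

PV at t=9 (ordinary 13-year annuity): 14650 × a(13|0.078) = 14650 × 7.991465 = 117,074.9622
PV₀ = 117,074.9622 / (1+0.078)^9 = 117,074.9622 / 1.965934 = 59,551.8392

$59,552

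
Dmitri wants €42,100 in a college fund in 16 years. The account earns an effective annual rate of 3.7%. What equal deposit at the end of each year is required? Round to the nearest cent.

€1,975.82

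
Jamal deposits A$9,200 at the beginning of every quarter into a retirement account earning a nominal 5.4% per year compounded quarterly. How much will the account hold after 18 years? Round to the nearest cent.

A$1,123,112.81

Periodic rate i = 0.054/4 = 0.0135; n = 18 × 4 = 72 periods.
FV = PMT · [(1+i)^n − 1] / i × (1+i) = 9200 · 122.077479 = 1,123,112.8069
(Beginning-of-period payments → annuity-due factor ×(1+i).)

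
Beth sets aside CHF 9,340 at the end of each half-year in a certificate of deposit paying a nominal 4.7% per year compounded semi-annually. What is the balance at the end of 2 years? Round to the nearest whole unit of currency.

CHF 38,698

With 2 periods per year: i = 0.0235, n = 4.
FV = PMT · [(1+i)^n − 1] / i = 9340 · 4.143222 = 38,697.6933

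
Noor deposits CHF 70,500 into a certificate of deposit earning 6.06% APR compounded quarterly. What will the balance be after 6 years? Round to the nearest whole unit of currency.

i = 0.0606/4 = 0.01515 per quarter; n = 6·4 = 24.
FV = PV·(1+i)^n = 70,500 × 1.434582 = 101,138.0025

CHF 101,138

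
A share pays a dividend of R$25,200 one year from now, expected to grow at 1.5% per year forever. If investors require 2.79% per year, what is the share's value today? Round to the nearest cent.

PV = D₁/(r − g) = 25200/(0.0279 − 0.015) = 1,953,488.3721

R$1,953,488.37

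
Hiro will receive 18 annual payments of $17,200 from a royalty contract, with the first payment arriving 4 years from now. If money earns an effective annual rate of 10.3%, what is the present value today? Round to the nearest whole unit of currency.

$103,130

PV at t=3 (ordinary 18-year annuity): 17200 × a(18|0.103) = 17200 × 8.046077 = 138,392.5325
PV₀ = 138,392.5325 / (1+0.103)^3 = 138,392.5325 / 1.341920 = 103,130.2616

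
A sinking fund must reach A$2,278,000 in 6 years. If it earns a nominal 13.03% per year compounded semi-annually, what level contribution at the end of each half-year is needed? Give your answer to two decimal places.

i = 0.1303/2 = 0.06515 per half-year; n = 6·2 = 12.
PMT = 2.278e+06 / ( [(1+0.06515)^12 − 1] / 0.06515 ) = 2.278e+06 / 17.385994 = 131,025.0085

A$131,025.01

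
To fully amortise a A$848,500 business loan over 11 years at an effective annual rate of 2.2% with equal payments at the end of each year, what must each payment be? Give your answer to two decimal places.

A$87,687.30

Annuity-PV factor = 9.676430; PMT = 848500 / 9.676430 = 87,687.3010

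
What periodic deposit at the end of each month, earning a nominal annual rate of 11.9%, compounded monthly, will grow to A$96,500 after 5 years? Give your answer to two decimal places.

Periodic rate i = 0.119/12 = 0.00991667; n = 5 × 12 = 60 periods.
PMT = 96500 / ( [(1+0.00991667)^60 − 1] / 0.00991667 ) = 96500 / 81.451261 = 1,184.7576

A$1,184.76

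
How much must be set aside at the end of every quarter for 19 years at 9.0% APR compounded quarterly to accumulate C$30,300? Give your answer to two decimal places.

C$154.06

With 4 periods per year: i = 0.0225, n = 76.
PMT = 30300 / ( [(1+0.0225)^76 − 1] / 0.0225 ) = 30300 / 196.673509 = 154.0624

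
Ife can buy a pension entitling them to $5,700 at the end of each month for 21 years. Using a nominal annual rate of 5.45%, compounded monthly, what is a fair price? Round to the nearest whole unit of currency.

With 12 periods per year: i = 0.00454167, n = 252.
PV = PMT · [1 − (1+i)^(−n)] / i = 5700 · 149.898912 = 854,423.7959

$854,424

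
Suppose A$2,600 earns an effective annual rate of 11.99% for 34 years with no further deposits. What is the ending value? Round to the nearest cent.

A$122,199.00

FV = 2,600 × (1 + 0.1199)^34 = 122,199.0039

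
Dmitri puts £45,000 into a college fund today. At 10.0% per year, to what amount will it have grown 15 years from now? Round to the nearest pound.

45,000 × (1+0.1)^15 = 45,000 × 4.177248 = 187,976.1676

£187,976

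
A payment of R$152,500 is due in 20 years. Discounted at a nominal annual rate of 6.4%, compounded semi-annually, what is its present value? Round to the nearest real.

i = 0.064/2 = 0.032 per half-year; n = 20·2 = 40.
PV = FV·(1+i)^(−n) = 152,500 × 0.283669 = 43,259.5455

R$43,260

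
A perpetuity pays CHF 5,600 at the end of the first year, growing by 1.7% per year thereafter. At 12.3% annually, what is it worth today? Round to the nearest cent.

PV = D₁/(r − g) = 5600/(0.123 − 0.017) = 52,830.1887

CHF 52,830.19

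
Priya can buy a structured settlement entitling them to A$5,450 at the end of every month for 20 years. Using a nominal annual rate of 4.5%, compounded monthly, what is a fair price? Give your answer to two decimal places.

i = 0.045/12 = 0.00375 per month; n = 20·12 = 240.
Annuity factor a(240|0.00375) = 158.065437; PV = 5450 × 158.065437 = 861,456.6306

A$861,456.63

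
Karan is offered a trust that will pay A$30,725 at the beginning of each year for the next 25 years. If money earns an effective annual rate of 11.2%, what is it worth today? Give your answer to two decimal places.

A$283,588.97

PV = 30725 × [1 − (1+0.112)^(−25)] / 0.112 × (1+i) = 30725 × 9.229909 = 283,588.9691
(Beginning-of-period payments → annuity-due factor ×(1+i).)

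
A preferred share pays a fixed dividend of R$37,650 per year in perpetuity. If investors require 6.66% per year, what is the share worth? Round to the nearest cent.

R$565,315.32

PV = C/r = 37650/0.0666 = 565,315.3153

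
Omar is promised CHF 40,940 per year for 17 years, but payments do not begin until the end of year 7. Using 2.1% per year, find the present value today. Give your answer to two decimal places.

CHF 512,223.17

Value one period before first payment (t=6): 40940 × [1 − (1+0.021)^(−17)] / 0.021 = 40940 × 14.173132 = 580,248.0239
PV₀ = 580,248.0239 / (1+0.021)^6 = 580,248.0239 / 1.132803 = 512,223.1677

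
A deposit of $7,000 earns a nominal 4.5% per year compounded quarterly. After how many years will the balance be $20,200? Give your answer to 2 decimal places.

Periodic rate i = 0.045/4 = 0.01125.
n = ln(20200/7000) / ln(1+0.01125) = ln(2.88571) / 0.011187 = 94.7309 quarters
= 94.7309/4 years

23.68 years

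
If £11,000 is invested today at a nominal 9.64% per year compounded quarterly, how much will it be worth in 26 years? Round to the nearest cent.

£130,917.82

With 4 periods per year: i = 0.0241, n = 104.
11,000 × (1+0.0241)^104 = 11,000 × 11.901620 = 130,917.8196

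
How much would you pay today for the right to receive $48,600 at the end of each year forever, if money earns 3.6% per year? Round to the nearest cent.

$1,350,000.00

PV = PMT / i = 48600 / 0.036 = 1,350,000.0000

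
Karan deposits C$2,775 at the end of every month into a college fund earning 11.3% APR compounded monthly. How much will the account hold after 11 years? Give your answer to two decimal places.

Periodic rate i = 0.113/12 = 0.00941667; n = 11 × 12 = 132 periods.
FV = PMT · [(1+i)^n − 1] / i = 2775 · 259.741193 = 720,781.8095

C$720,781.81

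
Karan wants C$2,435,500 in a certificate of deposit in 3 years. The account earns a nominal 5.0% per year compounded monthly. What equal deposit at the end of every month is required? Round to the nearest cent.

C$62,846.20

With 12 periods per year: i = 0.00416667, n = 36.
FV-annuity factor = 38.753336; PMT = 2.4355e+06 / 38.753336 = 62,846.2032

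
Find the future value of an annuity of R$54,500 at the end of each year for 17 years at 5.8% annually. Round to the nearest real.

R$1,510,676

Accumulation factor s(17|0.058) = 27.718833; FV = 54500 × 27.718833 = 1,510,676.4207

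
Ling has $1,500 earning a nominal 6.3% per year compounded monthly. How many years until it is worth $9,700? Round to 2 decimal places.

Periodic rate i = 0.063/12 = 0.00525.
n = ln(9700/1500) / ln(1+0.00525) = ln(6.46667) / 0.005236 = 356.4869 months
= 356.4869/12 years

29.71 years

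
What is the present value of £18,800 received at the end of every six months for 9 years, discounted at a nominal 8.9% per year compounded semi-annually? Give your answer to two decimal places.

Periodic rate i = 0.089/2 = 0.0445; n = 9 × 2 = 18 periods.
PV = PMT · [1 − (1+i)^(−n)] / i = 18800 · 12.208587 = 229,521.4402

£229,521.44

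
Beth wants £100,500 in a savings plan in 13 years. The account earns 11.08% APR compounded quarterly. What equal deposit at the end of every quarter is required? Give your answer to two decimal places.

£886.44

With 4 periods per year: i = 0.0277, n = 52.
PMT = 100500 / ( [(1+0.0277)^52 − 1] / 0.0277 ) = 100500 / 113.374677 = 886.4413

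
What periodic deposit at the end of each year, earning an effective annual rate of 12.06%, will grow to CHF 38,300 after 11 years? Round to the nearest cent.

PMT = 38300 / ( [(1+0.1206)^11 − 1] / 0.1206 ) = 38300 / 20.722252 = 1,848.2547

CHF 1,848.25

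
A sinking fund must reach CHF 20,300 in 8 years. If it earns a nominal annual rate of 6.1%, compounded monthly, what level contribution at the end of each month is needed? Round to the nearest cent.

With 12 periods per year: i = 0.00508333, n = 96.
FV-annuity factor = 123.352592; PMT = 20300 / 123.352592 = 164.5689

CHF 164.57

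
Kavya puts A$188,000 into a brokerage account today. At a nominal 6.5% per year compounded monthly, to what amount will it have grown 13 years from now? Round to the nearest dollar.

With 12 periods per year: i = 0.00541667, n = 156.
188,000 × (1+0.00541667)^156 = 188,000 × 2.322675 = 436,662.9657

A$436,663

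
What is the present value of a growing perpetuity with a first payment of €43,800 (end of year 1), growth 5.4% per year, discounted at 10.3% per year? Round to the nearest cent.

€893,877.55

PV = D₁/(r − g) = 43800/(0.103 − 0.054) = 893,877.5510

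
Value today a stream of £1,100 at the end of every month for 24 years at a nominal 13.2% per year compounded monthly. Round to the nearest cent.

£95,717.80

i = 0.132/12 = 0.011 per month; n = 24·12 = 288.
Annuity factor a(288|0.011) = 87.016180; PV = 1100 × 87.016180 = 95,717.7976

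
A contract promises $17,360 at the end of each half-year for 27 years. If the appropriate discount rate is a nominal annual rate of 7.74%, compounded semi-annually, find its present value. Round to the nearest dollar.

$390,853

With 2 periods per year: i = 0.0387, n = 54.
PV = PMT · [1 − (1+i)^(−n)] / i = 17360 · 22.514561 = 390,852.7870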